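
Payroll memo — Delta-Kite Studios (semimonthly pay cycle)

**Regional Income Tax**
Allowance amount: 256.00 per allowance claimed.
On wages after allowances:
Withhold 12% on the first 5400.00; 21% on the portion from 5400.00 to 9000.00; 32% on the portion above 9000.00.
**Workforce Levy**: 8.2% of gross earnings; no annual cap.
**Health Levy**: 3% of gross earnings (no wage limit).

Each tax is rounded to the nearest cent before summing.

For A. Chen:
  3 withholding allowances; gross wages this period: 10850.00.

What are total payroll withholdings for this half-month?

Regional Income Tax: taxable = 10850.00 − 3×256.00 = 10082.00
  1404.00 + 32% × (10082.00 − 9000.00) = 1404.00 + 32% × 1082.00 = 1750.24
Workforce Levy: 8.2% × 10850.00 = 889.70
Health Levy: 3% × 10850.00 = 325.50
Total: 1750.24 + 889.70 + 325.50 = 2965.44

2965.44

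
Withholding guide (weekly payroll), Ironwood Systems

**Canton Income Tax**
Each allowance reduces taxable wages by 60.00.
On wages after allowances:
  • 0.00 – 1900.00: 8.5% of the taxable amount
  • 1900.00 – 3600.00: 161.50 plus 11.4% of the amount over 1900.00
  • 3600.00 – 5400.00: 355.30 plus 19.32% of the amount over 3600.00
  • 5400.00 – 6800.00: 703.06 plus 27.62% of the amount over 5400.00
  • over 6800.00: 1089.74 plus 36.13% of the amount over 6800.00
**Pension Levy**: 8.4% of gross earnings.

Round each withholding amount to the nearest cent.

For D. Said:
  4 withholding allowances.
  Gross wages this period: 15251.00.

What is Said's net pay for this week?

9913.55

Canton Income Tax: taxable = 15251.00 − 4×60.00 = 15011.00
  1089.74 + 36.13% × (15011.00 − 6800.00) = 1089.74 + 36.13% × 8211.00 = 4056.37
Pension Levy: 8.4% × 15251.00 = 1281.08
Total withheld: 4056.37 + 1281.08 = 5337.45
Net pay: 15251.00 − 5337.45 = 9913.55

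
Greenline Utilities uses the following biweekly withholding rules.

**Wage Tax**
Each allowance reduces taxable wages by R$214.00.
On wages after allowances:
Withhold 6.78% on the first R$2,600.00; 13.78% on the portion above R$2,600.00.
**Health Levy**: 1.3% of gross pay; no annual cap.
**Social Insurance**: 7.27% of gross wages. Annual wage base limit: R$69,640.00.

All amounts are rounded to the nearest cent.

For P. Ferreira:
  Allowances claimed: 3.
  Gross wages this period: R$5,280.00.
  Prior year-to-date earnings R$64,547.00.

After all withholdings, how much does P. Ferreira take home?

R$4,383.98

Wage Tax: taxable = R$5,280.00 − 3×R$214.00 = R$4,638.00
  R$176.28 + 13.78% × (R$4,638.00 − R$2,600.00) = R$176.28 + 13.78% × R$2,038.00 = R$457.12
Health Levy: 1.3% × R$5,280.00 = R$68.64
Social Insurance: cap R$69,640.00 − YTD R$64,547.00 = R$5,093.00 subject; 7.27% × R$5,093.00 = R$370.26
Total withheld: R$457.12 + R$68.64 + R$370.26 = R$896.02
Net pay: R$5,280.00 − R$896.02 = R$4,383.98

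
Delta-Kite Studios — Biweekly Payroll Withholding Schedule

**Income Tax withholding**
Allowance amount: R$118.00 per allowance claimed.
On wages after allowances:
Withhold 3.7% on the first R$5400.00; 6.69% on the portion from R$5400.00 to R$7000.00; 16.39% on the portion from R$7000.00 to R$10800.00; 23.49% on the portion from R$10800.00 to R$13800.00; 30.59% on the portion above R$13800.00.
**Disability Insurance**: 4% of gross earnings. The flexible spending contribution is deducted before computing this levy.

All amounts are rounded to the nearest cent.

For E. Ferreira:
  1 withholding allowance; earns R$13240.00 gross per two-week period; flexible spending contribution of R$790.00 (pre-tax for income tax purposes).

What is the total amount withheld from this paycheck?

Income Tax: taxable = R$13240.00 − R$790.00 − 1×R$118.00 = R$12332.00
  R$929.66 + 23.49% × (R$12332.00 − R$10800.00) = R$929.66 + 23.49% × R$1532.00 = R$1289.53
Disability Insurance: 4% × R$12450.00 = R$498.00
Total: R$1289.53 + R$498.00 = R$1787.53

R$1787.53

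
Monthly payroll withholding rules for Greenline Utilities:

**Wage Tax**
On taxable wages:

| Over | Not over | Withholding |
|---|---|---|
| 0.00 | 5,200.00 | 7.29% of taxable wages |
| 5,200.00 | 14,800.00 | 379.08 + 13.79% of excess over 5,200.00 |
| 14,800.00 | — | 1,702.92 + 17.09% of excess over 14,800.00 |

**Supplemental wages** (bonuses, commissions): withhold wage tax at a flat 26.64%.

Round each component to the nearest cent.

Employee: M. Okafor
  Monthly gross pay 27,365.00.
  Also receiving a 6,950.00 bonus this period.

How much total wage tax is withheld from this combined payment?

5,701.76

Wage Tax: taxable = 27,365.00
  1,702.92 + 17.09% × (27,365.00 − 14,800.00) = 1,702.92 + 17.09% × 12,565.00 = 3,850.28
Supplemental (26.64% flat on bonus): 26.64% × 6,950.00 = 1,851.48
Total wage tax: 3,850.28 + 1,851.48 = 5,701.76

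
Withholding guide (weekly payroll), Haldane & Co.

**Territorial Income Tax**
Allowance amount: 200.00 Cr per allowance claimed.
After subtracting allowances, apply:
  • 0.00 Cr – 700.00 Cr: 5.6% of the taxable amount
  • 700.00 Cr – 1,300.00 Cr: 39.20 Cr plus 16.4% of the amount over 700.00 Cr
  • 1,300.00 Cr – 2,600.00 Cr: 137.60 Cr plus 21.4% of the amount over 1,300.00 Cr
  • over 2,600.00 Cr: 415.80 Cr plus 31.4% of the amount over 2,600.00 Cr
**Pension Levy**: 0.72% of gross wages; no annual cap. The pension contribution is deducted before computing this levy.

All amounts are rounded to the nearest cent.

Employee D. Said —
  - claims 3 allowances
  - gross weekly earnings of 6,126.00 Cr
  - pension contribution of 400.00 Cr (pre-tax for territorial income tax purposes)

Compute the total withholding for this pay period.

1,250.19 Cr

Territorial Income Tax: taxable = 6,126.00 Cr − 400.00 Cr − 3×200.00 Cr = 5,126.00 Cr
  415.80 Cr + 31.4% × (5,126.00 Cr − 2,600.00 Cr) = 415.80 Cr + 31.4% × 2,526.00 Cr = 1,208.96 Cr
Pension Levy: 0.72% × 5,726.00 Cr = 41.23 Cr
Total: 1,208.96 Cr + 41.23 Cr = 1,250.19 Cr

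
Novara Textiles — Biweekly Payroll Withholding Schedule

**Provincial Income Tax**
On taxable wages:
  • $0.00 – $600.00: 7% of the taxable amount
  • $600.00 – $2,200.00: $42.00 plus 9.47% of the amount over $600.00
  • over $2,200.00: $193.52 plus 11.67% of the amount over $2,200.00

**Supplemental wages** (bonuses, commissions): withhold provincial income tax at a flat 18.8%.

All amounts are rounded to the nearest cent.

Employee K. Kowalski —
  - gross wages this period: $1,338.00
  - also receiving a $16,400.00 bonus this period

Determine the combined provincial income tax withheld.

$3,195.09

Provincial Income Tax: taxable = $1,338.00
  $42.00 + 9.47% × ($1,338.00 − $600.00) = $42.00 + 9.47% × $738.00 = $111.89
Supplemental (18.8% flat on bonus): 18.8% × $16,400.00 = $3,083.20
Total provincial income tax: $111.89 + $3,083.20 = $3,195.09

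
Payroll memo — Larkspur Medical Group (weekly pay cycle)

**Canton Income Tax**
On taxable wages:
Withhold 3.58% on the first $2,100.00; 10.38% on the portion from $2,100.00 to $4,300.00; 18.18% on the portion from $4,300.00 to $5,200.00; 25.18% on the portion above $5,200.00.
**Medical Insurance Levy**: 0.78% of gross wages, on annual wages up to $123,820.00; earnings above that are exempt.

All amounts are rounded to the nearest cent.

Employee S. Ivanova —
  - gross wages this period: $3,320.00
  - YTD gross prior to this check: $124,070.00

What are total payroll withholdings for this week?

$201.82

Canton Income Tax: taxable = $3,320.00
  $75.18 + 10.38% × ($3,320.00 − $2,100.00) = $75.18 + 10.38% × $1,220.00 = $201.82
Medical Insurance Levy: YTD $124,070.00 ≥ cap $123,820.00 → $0.00
Total: $201.82 + $0.00 = $201.82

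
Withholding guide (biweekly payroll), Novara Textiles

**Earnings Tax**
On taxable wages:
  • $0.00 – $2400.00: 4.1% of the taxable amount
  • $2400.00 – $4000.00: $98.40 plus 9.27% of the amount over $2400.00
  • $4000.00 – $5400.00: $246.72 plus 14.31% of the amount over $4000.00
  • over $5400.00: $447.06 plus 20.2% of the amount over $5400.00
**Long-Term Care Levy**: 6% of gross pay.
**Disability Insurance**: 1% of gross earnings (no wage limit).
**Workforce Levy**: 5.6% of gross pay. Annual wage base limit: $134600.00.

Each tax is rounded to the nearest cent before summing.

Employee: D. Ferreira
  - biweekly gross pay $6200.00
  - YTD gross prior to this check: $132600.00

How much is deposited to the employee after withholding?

Earnings Tax: taxable = $6200.00
  $447.06 + 20.2% × ($6200.00 − $5400.00) = $447.06 + 20.2% × $800.00 = $608.66
Long-Term Care Levy: 6% × $6200.00 = $372.00
Disability Insurance: 1% × $6200.00 = $62.00
Workforce Levy: cap $134600.00 − YTD $132600.00 = $2000.00 subject; 5.6% × $2000.00 = $112.00
Total withheld: $608.66 + $372.00 + $62.00 + $112.00 = $1154.66
Net pay: $6200.00 − $1154.66 = $5045.34

$5045.34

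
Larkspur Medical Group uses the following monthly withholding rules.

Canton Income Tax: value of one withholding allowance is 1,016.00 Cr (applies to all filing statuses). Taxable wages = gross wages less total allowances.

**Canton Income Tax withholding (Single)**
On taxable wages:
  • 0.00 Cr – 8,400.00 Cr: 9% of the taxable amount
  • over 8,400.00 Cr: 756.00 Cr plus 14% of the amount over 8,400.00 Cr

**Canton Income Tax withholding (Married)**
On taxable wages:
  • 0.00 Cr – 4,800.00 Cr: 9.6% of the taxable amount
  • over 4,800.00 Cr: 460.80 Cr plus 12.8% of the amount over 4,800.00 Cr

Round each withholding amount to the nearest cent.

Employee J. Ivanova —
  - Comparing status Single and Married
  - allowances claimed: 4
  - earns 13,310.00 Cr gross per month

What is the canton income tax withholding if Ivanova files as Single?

874.44 Cr

Canton Income Tax (Single): taxable = 13,310.00 Cr − 4×1,016.00 Cr = 9,246.00 Cr
  756.00 Cr + 14% × (9,246.00 Cr − 8,400.00 Cr) = 756.00 Cr + 14% × 846.00 Cr = 874.44 Cr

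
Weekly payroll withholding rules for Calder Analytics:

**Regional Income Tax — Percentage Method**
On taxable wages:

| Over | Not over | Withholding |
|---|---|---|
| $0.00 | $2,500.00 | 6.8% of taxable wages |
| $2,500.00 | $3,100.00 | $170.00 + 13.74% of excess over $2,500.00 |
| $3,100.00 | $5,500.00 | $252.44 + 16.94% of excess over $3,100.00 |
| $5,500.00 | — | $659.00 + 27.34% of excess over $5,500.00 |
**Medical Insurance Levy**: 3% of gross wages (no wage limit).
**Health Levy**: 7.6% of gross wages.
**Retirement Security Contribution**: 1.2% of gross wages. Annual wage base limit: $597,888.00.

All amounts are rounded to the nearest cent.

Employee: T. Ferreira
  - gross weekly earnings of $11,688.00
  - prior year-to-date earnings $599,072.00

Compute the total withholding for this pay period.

Regional Income Tax: taxable = $11,688.00
  $659.00 + 27.34% × ($11,688.00 − $5,500.00) = $659.00 + 27.34% × $6,188.00 = $2,350.80
Medical Insurance Levy: 3% × $11,688.00 = $350.64
Health Levy: 7.6% × $11,688.00 = $888.29
Retirement Security Contribution: YTD $599,072.00 ≥ cap $597,888.00 → $0.00
Total: $2,350.80 + $350.64 + $888.29 + $0.00 = $3,589.73

$3,589.73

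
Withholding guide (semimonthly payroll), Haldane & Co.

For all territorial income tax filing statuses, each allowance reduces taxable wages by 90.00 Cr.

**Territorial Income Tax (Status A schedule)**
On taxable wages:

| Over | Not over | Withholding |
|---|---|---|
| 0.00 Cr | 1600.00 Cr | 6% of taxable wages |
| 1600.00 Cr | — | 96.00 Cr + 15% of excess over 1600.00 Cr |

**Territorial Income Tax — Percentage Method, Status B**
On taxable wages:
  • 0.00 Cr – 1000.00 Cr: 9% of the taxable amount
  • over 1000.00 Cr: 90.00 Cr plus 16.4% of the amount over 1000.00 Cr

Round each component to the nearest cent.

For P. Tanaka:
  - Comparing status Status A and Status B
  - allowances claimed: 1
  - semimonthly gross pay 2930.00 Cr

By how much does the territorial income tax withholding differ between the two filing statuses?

109.76 Cr

Territorial Income Tax (Status A): taxable = 2930.00 Cr − 1×90.00 Cr = 2840.00 Cr
  96.00 Cr + 15% × (2840.00 Cr − 1600.00 Cr) = 96.00 Cr + 15% × 1240.00 Cr = 282.00 Cr
Territorial Income Tax (Status B): taxable = 2930.00 Cr − 1×90.00 Cr = 2840.00 Cr
  90.00 Cr + 16.4% × (2840.00 Cr − 1000.00 Cr) = 90.00 Cr + 16.4% × 1840.00 Cr = 391.76 Cr
Difference: |282.00 Cr − 391.76 Cr| = 109.76 Cr (higher under Status B)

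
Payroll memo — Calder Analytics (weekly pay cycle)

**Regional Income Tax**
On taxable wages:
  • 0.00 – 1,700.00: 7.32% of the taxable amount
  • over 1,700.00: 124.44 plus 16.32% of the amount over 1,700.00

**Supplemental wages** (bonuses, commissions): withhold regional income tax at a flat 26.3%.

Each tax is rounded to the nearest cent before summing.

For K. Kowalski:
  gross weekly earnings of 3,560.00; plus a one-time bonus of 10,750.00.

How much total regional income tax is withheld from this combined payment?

Regional Income Tax: taxable = 3,560.00
  124.44 + 16.32% × (3,560.00 − 1,700.00) = 124.44 + 16.32% × 1,860.00 = 427.99
Supplemental (26.3% flat on bonus): 26.3% × 10,750.00 = 2,827.25
Total regional income tax: 427.99 + 2,827.25 = 3,255.24

3,255.24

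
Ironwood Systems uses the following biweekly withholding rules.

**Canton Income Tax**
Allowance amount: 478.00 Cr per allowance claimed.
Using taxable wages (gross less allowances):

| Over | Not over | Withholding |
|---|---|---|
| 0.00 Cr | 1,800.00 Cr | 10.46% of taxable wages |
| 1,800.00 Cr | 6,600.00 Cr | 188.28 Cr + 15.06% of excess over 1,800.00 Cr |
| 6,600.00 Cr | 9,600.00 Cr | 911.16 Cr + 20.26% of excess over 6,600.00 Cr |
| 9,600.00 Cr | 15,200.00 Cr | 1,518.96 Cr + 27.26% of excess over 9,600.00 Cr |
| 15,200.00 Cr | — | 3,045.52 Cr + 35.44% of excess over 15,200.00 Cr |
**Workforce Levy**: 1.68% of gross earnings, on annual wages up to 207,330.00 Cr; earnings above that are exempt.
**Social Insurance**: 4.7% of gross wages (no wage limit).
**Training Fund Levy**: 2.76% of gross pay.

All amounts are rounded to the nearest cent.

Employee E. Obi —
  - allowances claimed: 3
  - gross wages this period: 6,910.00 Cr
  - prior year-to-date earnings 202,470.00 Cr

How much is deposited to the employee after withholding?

Canton Income Tax: taxable = 6,910.00 Cr − 3×478.00 Cr = 5,476.00 Cr
  188.28 Cr + 15.06% × (5,476.00 Cr − 1,800.00 Cr) = 188.28 Cr + 15.06% × 3,676.00 Cr = 741.89 Cr
Workforce Levy: cap 207,330.00 Cr − YTD 202,470.00 Cr = 4,860.00 Cr subject; 1.68% × 4,860.00 Cr = 81.65 Cr
Social Insurance: 4.7% × 6,910.00 Cr = 324.77 Cr
Training Fund Levy: 2.76% × 6,910.00 Cr = 190.72 Cr
Total withheld: 741.89 Cr + 81.65 Cr + 324.77 Cr + 190.72 Cr = 1,339.03 Cr
Net pay: 6,910.00 Cr − 1,339.03 Cr = 5,570.97 Cr

5,570.97 Cr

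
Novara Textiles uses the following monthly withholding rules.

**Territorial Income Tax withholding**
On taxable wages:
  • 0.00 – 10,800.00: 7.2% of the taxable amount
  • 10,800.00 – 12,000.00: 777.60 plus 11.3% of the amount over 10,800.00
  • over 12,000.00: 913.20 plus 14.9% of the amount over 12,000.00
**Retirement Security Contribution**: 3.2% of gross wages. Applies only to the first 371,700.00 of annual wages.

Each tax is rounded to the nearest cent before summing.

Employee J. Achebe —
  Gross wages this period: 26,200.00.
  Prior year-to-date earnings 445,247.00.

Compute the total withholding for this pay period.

3,029.00

Territorial Income Tax: taxable = 26,200.00
  913.20 + 14.9% × (26,200.00 − 12,000.00) = 913.20 + 14.9% × 14,200.00 = 3,029.00
Retirement Security Contribution: YTD 445,247.00 ≥ cap 371,700.00 → 0.00
Total: 3,029.00 + 0.00 = 3,029.00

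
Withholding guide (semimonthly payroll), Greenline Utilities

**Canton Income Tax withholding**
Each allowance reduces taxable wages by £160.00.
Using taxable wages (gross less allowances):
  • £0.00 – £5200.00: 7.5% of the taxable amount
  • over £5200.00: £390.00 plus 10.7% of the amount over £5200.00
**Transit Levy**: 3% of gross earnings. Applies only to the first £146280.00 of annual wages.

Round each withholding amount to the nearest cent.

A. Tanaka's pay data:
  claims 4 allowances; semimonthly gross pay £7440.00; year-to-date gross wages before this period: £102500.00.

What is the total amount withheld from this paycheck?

Canton Income Tax: taxable = £7440.00 − 4×£160.00 = £6800.00
  £390.00 + 10.7% × (£6800.00 − £5200.00) = £390.00 + 10.7% × £1600.00 = £561.20
Transit Levy: 3% × £7440.00 = £223.20
Total: £561.20 + £223.20 = £784.40

£784.40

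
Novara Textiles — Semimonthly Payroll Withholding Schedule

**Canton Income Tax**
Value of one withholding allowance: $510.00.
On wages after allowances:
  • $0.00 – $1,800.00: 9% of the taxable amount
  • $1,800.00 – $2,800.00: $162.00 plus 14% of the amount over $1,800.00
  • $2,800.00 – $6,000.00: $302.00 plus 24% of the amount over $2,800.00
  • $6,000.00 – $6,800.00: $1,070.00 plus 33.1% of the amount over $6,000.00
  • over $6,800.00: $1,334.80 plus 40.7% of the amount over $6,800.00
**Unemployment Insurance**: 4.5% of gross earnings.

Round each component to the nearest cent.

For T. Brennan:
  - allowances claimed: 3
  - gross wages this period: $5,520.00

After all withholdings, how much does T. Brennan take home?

Canton Income Tax: taxable = $5,520.00 − 3×$510.00 = $3,990.00
  $302.00 + 24% × ($3,990.00 − $2,800.00) = $302.00 + 24% × $1,190.00 = $587.60
Unemployment Insurance: 4.5% × $5,520.00 = $248.40
Total withheld: $587.60 + $248.40 = $836.00
Net pay: $5,520.00 − $836.00 = $4,684.00

$4,684.00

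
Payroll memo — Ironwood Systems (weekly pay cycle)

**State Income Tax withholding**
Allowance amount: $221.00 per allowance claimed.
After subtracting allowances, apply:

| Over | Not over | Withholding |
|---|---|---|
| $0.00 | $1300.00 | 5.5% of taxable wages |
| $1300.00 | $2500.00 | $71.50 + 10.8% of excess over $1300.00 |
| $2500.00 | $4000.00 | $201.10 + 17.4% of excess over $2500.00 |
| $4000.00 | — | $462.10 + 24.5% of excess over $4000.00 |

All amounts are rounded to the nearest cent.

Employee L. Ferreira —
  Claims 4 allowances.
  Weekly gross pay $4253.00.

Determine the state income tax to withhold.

$352.31

State Income Tax: taxable = $4253.00 − 4×$221.00 = $3369.00
  $201.10 + 17.4% × ($3369.00 − $2500.00) = $201.10 + 17.4% × $869.00 = $352.31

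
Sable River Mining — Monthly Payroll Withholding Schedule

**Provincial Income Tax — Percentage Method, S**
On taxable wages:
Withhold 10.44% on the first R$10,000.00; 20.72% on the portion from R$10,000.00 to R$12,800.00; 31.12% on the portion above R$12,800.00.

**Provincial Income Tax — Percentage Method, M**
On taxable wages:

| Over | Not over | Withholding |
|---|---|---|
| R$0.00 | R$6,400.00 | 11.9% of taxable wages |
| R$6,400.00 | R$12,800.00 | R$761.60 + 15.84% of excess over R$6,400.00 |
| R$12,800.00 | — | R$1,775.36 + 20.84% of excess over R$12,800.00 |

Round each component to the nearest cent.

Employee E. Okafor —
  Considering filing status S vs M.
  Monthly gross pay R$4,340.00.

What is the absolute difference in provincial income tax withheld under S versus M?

Provincial Income Tax (S): taxable = R$4,340.00
  10.44% × R$4,340.00 = R$453.10
Provincial Income Tax (M): taxable = R$4,340.00
  11.9% × R$4,340.00 = R$516.46
Difference: |R$453.10 − R$516.46| = R$63.36 (higher under M)

R$63.36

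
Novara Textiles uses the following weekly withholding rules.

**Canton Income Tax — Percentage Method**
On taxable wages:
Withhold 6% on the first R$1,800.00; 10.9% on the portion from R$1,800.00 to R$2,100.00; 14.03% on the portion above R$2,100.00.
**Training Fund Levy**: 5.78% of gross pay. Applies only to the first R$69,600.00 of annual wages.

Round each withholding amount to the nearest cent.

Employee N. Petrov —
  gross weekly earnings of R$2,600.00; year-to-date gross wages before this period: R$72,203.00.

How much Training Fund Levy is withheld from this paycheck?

R$0.00

Training Fund Levy: YTD R$72,203.00 ≥ cap R$69,600.00 → R$0.00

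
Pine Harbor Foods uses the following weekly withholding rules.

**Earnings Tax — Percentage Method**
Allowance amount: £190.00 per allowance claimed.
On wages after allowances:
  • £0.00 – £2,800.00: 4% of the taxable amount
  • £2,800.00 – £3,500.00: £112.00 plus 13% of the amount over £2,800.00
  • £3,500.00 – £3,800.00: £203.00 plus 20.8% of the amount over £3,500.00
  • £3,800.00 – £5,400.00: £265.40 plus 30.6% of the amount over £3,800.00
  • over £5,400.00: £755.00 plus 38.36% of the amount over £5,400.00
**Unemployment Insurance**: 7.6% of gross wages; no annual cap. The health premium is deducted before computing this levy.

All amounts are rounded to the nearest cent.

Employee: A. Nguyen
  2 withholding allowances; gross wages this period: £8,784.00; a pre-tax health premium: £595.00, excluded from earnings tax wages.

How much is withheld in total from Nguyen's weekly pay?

£2,301.45

Earnings Tax: taxable = £8,784.00 − £595.00 − 2×£190.00 = £7,809.00
  £755.00 + 38.36% × (£7,809.00 − £5,400.00) = £755.00 + 38.36% × £2,409.00 = £1,679.09
Unemployment Insurance: 7.6% × £8,189.00 = £622.36
Total: £1,679.09 + £622.36 = £2,301.45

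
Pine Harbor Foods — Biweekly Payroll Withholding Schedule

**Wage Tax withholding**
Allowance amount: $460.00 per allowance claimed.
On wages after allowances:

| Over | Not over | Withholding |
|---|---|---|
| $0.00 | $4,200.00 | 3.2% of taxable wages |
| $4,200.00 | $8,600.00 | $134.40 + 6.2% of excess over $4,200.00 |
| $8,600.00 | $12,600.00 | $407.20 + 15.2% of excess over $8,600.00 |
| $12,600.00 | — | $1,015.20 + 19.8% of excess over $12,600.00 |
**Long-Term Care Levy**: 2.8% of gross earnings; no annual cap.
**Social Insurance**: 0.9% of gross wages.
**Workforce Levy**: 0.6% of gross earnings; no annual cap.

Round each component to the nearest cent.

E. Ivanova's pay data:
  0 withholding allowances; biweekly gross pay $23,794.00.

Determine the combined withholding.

$4,254.75

Wage Tax: taxable = $23,794.00
  $1,015.20 + 19.8% × ($23,794.00 − $12,600.00) = $1,015.20 + 19.8% × $11,194.00 = $3,231.61
Long-Term Care Levy: 2.8% × $23,794.00 = $666.23
Social Insurance: 0.9% × $23,794.00 = $214.15
Workforce Levy: 0.6% × $23,794.00 = $142.76
Total: $3,231.61 + $666.23 + $214.15 + $142.76 = $4,254.75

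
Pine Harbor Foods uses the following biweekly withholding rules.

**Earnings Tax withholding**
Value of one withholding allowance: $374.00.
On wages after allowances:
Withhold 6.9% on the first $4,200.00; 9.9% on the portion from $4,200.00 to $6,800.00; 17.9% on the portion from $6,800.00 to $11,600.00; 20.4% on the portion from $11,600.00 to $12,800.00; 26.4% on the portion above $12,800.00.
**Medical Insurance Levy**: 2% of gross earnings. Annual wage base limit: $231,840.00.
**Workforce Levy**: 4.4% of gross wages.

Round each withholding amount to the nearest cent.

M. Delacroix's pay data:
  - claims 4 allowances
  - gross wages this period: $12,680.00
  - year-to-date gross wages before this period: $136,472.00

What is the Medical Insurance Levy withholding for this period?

$253.60

Medical Insurance Levy: 2% × $12,680.00 = $253.60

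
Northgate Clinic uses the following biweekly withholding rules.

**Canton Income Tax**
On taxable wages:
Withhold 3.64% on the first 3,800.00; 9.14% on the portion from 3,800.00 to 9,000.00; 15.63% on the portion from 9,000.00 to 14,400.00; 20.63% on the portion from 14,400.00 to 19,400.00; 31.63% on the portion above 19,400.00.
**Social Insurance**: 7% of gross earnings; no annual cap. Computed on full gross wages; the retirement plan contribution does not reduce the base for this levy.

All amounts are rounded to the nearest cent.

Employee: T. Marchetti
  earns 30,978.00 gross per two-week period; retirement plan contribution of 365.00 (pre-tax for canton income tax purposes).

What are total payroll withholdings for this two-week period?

Canton Income Tax: taxable = 30,978.00 − 365.00 = 30,613.00
  2,489.12 + 31.63% × (30,613.00 − 19,400.00) = 2,489.12 + 31.63% × 11,213.00 = 6,035.79
Social Insurance: 7% × 30,978.00 = 2,168.46
Total: 6,035.79 + 2,168.46 = 8,204.25

8,204.25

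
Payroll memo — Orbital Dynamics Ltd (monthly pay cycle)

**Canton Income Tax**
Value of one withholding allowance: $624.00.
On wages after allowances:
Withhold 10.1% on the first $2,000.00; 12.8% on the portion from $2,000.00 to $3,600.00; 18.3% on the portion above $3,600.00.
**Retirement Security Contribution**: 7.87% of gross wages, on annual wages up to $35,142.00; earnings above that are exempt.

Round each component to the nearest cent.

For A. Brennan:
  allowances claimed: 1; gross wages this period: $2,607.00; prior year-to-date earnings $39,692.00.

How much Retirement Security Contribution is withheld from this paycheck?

$0.00

Retirement Security Contribution: YTD $39,692.00 ≥ cap $35,142.00 → $0.00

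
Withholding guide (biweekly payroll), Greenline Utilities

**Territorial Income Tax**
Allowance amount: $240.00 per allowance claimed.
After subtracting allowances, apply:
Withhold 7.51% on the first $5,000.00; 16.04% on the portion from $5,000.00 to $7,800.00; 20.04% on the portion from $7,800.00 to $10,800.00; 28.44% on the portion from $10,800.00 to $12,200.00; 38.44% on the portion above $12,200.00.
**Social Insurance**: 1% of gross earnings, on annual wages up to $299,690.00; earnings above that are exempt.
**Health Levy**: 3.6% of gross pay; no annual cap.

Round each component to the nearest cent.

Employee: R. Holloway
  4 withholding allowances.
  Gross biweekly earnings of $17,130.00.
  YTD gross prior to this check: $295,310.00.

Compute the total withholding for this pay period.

$4,010.53

Territorial Income Tax: taxable = $17,130.00 − 4×$240.00 = $16,170.00
  $1,823.98 + 38.44% × ($16,170.00 − $12,200.00) = $1,823.98 + 38.44% × $3,970.00 = $3,350.05
Social Insurance: cap $299,690.00 − YTD $295,310.00 = $4,380.00 subject; 1% × $4,380.00 = $43.80
Health Levy: 3.6% × $17,130.00 = $616.68
Total: $3,350.05 + $43.80 + $616.68 = $4,010.53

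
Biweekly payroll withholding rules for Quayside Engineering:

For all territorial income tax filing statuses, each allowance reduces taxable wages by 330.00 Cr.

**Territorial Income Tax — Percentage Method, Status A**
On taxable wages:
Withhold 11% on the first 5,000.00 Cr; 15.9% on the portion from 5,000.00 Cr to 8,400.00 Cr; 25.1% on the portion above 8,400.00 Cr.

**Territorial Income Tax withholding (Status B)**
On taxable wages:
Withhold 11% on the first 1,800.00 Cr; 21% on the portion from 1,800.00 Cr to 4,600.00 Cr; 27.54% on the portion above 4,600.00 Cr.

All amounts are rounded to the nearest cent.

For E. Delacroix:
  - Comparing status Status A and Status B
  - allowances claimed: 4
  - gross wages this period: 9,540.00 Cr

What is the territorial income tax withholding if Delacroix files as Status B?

1,782.95 Cr

Territorial Income Tax (Status B): taxable = 9,540.00 Cr − 4×330.00 Cr = 8,220.00 Cr
  786.00 Cr + 27.54% × (8,220.00 Cr − 4,600.00 Cr) = 786.00 Cr + 27.54% × 3,620.00 Cr = 1,782.95 Cr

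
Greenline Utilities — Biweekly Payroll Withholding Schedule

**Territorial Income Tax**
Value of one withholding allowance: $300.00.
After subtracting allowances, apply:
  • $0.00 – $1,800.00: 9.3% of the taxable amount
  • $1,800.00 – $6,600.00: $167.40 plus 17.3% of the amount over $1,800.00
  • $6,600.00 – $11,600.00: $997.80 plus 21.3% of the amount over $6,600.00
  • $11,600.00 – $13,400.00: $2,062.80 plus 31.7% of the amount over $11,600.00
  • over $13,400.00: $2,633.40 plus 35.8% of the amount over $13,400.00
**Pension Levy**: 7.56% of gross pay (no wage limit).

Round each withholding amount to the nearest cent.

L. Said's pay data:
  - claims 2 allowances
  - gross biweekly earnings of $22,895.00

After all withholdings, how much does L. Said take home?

Territorial Income Tax: taxable = $22,895.00 − 2×$300.00 = $22,295.00
  $2,633.40 + 35.8% × ($22,295.00 − $13,400.00) = $2,633.40 + 35.8% × $8,895.00 = $5,817.81
Pension Levy: 7.56% × $22,895.00 = $1,730.86
Total withheld: $5,817.81 + $1,730.86 = $7,548.67
Net pay: $22,895.00 − $7,548.67 = $15,346.33

$15,346.33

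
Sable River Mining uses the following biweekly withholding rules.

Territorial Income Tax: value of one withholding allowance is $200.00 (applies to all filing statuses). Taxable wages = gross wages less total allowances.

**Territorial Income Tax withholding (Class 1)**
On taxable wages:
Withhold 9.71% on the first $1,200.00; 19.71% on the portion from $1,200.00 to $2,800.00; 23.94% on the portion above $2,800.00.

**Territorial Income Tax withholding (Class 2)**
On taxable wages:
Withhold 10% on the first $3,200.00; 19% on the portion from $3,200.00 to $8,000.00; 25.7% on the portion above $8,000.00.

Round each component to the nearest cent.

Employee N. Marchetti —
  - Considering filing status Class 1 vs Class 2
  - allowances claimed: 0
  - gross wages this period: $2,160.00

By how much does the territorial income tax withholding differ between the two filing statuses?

Territorial Income Tax (Class 1): taxable = $2,160.00
  $116.52 + 19.71% × ($2,160.00 − $1,200.00) = $116.52 + 19.71% × $960.00 = $305.74
Territorial Income Tax (Class 2): taxable = $2,160.00
  10% × $2,160.00 = $216.00
Difference: |$305.74 − $216.00| = $89.74 (higher under Class 1)

$89.74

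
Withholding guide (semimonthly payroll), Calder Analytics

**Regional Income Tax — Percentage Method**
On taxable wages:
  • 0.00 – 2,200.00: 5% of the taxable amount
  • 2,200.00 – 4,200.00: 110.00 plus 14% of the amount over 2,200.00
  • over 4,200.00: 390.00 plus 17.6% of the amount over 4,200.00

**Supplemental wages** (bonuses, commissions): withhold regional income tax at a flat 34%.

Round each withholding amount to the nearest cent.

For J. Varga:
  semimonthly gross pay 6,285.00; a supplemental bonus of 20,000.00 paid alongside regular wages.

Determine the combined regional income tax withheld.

7,556.96

Regional Income Tax: taxable = 6,285.00
  390.00 + 17.6% × (6,285.00 − 4,200.00) = 390.00 + 17.6% × 2,085.00 = 756.96
Supplemental (34% flat on bonus): 34% × 20,000.00 = 6,800.00
Total regional income tax: 756.96 + 6,800.00 = 7,556.96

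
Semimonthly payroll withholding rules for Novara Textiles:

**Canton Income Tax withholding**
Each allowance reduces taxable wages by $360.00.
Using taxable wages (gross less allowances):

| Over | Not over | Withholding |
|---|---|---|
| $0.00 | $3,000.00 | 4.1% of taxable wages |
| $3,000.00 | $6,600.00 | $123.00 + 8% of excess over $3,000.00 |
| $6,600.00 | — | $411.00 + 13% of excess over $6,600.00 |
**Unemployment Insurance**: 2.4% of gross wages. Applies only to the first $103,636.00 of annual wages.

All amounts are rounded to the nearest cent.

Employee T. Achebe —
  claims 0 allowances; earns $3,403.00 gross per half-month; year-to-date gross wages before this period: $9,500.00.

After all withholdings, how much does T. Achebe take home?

$3,166.09

Canton Income Tax: taxable = $3,403.00
  $123.00 + 8% × ($3,403.00 − $3,000.00) = $123.00 + 8% × $403.00 = $155.24
Unemployment Insurance: 2.4% × $3,403.00 = $81.67
Total withheld: $155.24 + $81.67 = $236.91
Net pay: $3,403.00 − $236.91 = $3,166.09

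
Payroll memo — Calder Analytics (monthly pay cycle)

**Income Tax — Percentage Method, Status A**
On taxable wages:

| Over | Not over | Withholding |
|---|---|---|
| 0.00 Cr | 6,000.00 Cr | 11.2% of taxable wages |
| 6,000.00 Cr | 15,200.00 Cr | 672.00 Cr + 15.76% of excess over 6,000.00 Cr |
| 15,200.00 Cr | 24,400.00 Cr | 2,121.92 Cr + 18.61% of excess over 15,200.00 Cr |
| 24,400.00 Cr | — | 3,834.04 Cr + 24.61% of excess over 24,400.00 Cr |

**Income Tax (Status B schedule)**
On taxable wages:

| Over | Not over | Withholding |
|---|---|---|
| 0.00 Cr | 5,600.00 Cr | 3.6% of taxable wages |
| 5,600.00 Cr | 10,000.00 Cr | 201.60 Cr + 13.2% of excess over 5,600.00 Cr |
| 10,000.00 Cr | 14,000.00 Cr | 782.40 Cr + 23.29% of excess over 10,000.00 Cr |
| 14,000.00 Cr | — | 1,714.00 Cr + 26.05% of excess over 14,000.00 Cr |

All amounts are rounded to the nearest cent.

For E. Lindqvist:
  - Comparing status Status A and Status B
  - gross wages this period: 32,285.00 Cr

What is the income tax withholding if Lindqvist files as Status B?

Income Tax (Status B): taxable = 32,285.00 Cr
  1,714.00 Cr + 26.05% × (32,285.00 Cr − 14,000.00 Cr) = 1,714.00 Cr + 26.05% × 18,285.00 Cr = 6,477.24 Cr

6,477.24 Cr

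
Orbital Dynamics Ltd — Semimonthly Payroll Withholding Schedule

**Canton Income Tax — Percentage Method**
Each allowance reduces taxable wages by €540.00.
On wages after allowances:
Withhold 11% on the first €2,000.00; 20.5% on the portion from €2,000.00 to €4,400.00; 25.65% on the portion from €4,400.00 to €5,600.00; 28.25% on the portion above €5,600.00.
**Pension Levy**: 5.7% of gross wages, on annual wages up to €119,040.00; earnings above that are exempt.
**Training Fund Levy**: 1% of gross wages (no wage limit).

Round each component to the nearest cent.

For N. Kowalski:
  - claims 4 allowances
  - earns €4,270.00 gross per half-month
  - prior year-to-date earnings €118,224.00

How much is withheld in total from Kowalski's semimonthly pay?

€331.76

Canton Income Tax: taxable = €4,270.00 − 4×€540.00 = €2,110.00
  €220.00 + 20.5% × (€2,110.00 − €2,000.00) = €220.00 + 20.5% × €110.00 = €242.55
Pension Levy: cap €119,040.00 − YTD €118,224.00 = €816.00 subject; 5.7% × €816.00 = €46.51
Training Fund Levy: 1% × €4,270.00 = €42.70
Total: €242.55 + €46.51 + €42.70 = €331.76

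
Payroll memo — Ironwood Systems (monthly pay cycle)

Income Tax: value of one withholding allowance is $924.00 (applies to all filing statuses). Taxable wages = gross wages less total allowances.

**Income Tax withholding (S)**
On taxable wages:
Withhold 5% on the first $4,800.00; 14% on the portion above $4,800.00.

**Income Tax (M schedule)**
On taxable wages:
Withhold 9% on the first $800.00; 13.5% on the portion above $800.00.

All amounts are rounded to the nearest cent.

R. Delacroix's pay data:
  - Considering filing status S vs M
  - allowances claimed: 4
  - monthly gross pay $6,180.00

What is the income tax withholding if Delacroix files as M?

$299.34

Income Tax (M): taxable = $6,180.00 − 4×$924.00 = $2,484.00
  $72.00 + 13.5% × ($2,484.00 − $800.00) = $72.00 + 13.5% × $1,684.00 = $299.34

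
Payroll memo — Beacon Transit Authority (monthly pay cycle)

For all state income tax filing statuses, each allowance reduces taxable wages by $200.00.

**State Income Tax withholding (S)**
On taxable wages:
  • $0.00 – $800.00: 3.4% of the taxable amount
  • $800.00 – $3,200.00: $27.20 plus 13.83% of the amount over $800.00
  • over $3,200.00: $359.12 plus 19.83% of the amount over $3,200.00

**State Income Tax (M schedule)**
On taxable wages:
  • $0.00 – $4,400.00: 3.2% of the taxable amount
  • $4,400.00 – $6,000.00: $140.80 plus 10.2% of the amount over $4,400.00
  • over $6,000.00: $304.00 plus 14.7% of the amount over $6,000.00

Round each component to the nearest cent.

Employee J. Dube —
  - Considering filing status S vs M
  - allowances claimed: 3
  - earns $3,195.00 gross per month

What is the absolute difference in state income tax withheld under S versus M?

State Income Tax (S): taxable = $3,195.00 − 3×$200.00 = $2,595.00
  $27.20 + 13.83% × ($2,595.00 − $800.00) = $27.20 + 13.83% × $1,795.00 = $275.45
State Income Tax (M): taxable = $3,195.00 − 3×$200.00 = $2,595.00
  3.2% × $2,595.00 = $83.04
Difference: |$275.45 − $83.04| = $192.41 (higher under S)

$192.41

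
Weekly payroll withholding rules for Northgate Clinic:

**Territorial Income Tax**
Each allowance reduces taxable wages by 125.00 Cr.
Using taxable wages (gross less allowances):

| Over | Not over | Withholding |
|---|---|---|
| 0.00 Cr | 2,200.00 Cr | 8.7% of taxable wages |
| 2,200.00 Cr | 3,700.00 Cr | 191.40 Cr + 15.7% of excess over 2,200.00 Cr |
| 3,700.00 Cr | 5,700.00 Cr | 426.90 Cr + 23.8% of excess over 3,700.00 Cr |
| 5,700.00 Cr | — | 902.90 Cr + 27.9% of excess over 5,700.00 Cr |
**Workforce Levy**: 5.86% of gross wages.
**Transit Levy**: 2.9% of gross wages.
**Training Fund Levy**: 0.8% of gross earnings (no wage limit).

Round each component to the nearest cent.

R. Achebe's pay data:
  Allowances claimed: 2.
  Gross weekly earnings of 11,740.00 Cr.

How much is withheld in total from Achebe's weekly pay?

3,640.65 Cr

Territorial Income Tax: taxable = 11,740.00 Cr − 2×125.00 Cr = 11,490.00 Cr
  902.90 Cr + 27.9% × (11,490.00 Cr − 5,700.00 Cr) = 902.90 Cr + 27.9% × 5,790.00 Cr = 2,518.31 Cr
Workforce Levy: 5.86% × 11,740.00 Cr = 687.96 Cr
Transit Levy: 2.9% × 11,740.00 Cr = 340.46 Cr
Training Fund Levy: 0.8% × 11,740.00 Cr = 93.92 Cr
Total: 2,518.31 Cr + 687.96 Cr + 340.46 Cr + 93.92 Cr = 3,640.65 Cr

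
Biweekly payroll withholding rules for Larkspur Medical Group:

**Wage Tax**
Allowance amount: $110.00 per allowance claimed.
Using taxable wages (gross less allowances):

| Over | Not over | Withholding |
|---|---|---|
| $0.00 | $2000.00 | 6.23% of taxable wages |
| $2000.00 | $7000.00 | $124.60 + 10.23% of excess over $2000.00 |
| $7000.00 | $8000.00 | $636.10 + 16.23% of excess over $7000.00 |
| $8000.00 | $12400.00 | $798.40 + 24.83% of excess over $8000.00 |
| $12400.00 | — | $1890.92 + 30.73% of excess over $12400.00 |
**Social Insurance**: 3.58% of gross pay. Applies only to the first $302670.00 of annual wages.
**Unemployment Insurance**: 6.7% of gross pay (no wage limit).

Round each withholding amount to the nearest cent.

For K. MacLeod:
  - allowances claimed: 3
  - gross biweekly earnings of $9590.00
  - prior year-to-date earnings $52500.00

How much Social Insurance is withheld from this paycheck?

Social Insurance: 3.58% × $9590.00 = $343.32

$343.32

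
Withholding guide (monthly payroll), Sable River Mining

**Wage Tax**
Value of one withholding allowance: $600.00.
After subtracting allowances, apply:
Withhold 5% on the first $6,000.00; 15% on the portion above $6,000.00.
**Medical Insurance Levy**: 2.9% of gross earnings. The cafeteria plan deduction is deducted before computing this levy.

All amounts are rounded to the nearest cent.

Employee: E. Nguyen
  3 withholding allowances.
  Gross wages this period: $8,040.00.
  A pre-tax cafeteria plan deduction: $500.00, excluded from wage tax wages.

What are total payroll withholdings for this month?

$505.66

Wage Tax: taxable = $8,040.00 − $500.00 − 3×$600.00 = $5,740.00
  5% × $5,740.00 = $287.00
Medical Insurance Levy: 2.9% × $7,540.00 = $218.66
Total: $287.00 + $218.66 = $505.66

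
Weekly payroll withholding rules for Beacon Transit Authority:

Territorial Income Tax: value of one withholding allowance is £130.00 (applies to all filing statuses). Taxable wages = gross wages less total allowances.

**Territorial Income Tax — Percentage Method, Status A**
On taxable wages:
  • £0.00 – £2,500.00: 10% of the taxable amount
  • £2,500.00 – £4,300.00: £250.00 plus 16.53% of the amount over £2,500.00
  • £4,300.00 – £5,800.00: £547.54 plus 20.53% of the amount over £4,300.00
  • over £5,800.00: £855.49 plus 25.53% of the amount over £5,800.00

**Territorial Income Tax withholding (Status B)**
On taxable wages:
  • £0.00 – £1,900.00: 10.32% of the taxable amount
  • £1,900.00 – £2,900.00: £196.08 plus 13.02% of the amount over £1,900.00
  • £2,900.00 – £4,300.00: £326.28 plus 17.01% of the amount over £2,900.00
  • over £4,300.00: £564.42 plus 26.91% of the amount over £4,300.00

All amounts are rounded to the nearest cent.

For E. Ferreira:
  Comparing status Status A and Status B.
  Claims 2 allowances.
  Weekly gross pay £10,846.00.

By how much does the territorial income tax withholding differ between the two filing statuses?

Territorial Income Tax (Status A): taxable = £10,846.00 − 2×£130.00 = £10,586.00
  £855.49 + 25.53% × (£10,586.00 − £5,800.00) = £855.49 + 25.53% × £4,786.00 = £2,077.36
Territorial Income Tax (Status B): taxable = £10,846.00 − 2×£130.00 = £10,586.00
  £564.42 + 26.91% × (£10,586.00 − £4,300.00) = £564.42 + 26.91% × £6,286.00 = £2,255.98
Difference: |£2,077.36 − £2,255.98| = £178.62 (higher under Status B)

£178.62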